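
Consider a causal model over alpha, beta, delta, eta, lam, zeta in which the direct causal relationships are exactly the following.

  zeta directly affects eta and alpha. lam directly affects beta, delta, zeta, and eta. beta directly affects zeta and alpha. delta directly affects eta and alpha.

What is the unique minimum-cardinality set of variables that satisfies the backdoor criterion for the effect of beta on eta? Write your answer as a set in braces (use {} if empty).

Variables eligible for adjustment (non-descendants of beta, excluding beta and eta): {delta, lam}.
Backdoor paths from beta to eta:
  P1: beta <- lam -> zeta -> eta
  P2: beta <- lam -> zeta -> alpha <- delta -> eta
  P3: beta <- lam -> delta -> eta
  P4: beta <- lam -> delta -> alpha <- zeta -> eta
  P5: beta <- lam -> eta
The empty set is not sufficient: P1 (beta <- lam -> zeta -> eta) has no collider blocking it and no conditioned non-collider, so it is open.
Try {lam}:
  P1: blocked at fork node lam ∈ conditioning set.
  P2: blocked at fork node lam ∈ conditioning set.
  P3: blocked at fork node lam ∈ conditioning set.
  P4: blocked at fork node lam ∈ conditioning set.
  P5: blocked at fork node lam ∈ conditioning set.
{lam} contains no descendant of beta and blocks every backdoor path.
No other singleton works — e.g. {delta} leaves P1 open — so {lam} is the unique smallest valid adjustment set.

{lam}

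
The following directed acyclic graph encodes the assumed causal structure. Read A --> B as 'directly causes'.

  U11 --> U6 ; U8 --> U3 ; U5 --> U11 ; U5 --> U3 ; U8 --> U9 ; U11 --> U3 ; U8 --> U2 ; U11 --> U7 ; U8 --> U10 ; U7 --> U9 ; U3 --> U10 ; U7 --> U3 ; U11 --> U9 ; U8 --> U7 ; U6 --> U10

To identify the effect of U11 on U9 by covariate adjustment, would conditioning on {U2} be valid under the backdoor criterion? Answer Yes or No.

Yes

Backdoor paths from U11 to U9 (paths whose first edge points into U11):
  P1: U11 <- U5 -> U3 <- U8 -> U7 -> U9
  P2: U11 <- U5 -> U3 <- U8 -> U9
  P3: U11 <- U5 -> U3 <- U7 <- U8 -> U9
  P4: U11 <- U5 -> U3 <- U7 -> U9
  P5: U11 <- U5 -> U3 -> U10 <- U8 -> U7 -> U9
  P6: U11 <- U5 -> U3 -> U10 <- U8 -> U9
Condition 1 (no descendant of U11 in the set): holds — descendants of U11 are {U10, U3, U6, U7, U9}; none are in {U2}.
Condition 2 (every backdoor path blocked by {U2}):
  P1: blocked at collider U3 (neither it nor any descendant is in the conditioning set).
  P2: blocked at collider U3 (neither it nor any descendant is in the conditioning set).
  P3: blocked at collider U3 (neither it nor any descendant is in the conditioning set).
  P4: blocked at collider U3 (neither it nor any descendant is in the conditioning set).
  P5: blocked at collider U10 (neither it nor any descendant is in the conditioning set).
  P6: blocked at collider U10 (neither it nor any descendant is in the conditioning set).
{U2} satisfies the backdoor criterion.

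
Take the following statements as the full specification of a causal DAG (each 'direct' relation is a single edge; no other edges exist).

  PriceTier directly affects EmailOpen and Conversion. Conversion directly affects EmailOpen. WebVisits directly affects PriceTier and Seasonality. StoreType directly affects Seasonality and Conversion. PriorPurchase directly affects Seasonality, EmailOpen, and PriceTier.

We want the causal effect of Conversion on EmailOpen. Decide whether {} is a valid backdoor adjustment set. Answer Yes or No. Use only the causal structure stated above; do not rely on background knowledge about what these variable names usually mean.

No

Backdoor paths from Conversion to EmailOpen (paths whose first edge points into Conversion):
  P1: Conversion <- PriceTier <- PriorPurchase -> EmailOpen
  P2: Conversion <- PriceTier <- WebVisits -> Seasonality <- PriorPurchase -> EmailOpen
  P3: Conversion <- PriceTier -> EmailOpen
  P4: Conversion <- StoreType -> Seasonality <- PriorPurchase -> PriceTier -> EmailOpen
  P5: Conversion <- StoreType -> Seasonality <- PriorPurchase -> EmailOpen
  P6: Conversion <- StoreType -> Seasonality <- WebVisits -> PriceTier <- PriorPurchase -> EmailOpen
  P7: Conversion <- StoreType -> Seasonality <- WebVisits -> PriceTier -> EmailOpen
Condition 1 (no descendant of Conversion in the set): holds — descendants of Conversion are {EmailOpen}; none are in {}.
Condition 2 (every backdoor path blocked by {}):
  P1: open — no interior node is in the conditioning set.
  P2: blocked at collider Seasonality (neither it nor any descendant is in the conditioning set).
  P3: open — no interior node is in the conditioning set.
  P4: blocked at collider Seasonality (neither it nor any descendant is in the conditioning set).
  P5: blocked at collider Seasonality (neither it nor any descendant is in the conditioning set).
  P6: blocked at collider Seasonality (neither it nor any descendant is in the conditioning set).
  P7: blocked at collider Seasonality (neither it nor any descendant is in the conditioning set).
{} does not satisfy the backdoor criterion.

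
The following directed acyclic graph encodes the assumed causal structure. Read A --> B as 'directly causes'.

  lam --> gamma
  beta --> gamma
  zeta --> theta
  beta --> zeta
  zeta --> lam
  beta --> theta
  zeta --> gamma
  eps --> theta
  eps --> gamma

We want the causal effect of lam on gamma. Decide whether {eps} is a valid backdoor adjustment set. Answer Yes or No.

No

Backdoor paths from lam to gamma (paths whose first edge points into lam):
  P1: lam <- zeta <- beta -> gamma
  P2: lam <- zeta <- beta -> theta <- eps -> gamma
  P3: lam <- zeta -> gamma
  P4: lam <- zeta -> theta <- eps -> gamma
  P5: lam <- zeta -> theta <- beta -> gamma
Condition 1 (no descendant of lam in the set): holds — descendants of lam are {gamma}; none are in {eps}.
Condition 2 (every backdoor path blocked by {eps}):
  P1: open — no interior node is in the conditioning set.
  P2: blocked at collider theta (neither it nor any descendant is in the conditioning set).
  P3: open — no interior node is in the conditioning set.
  P4: blocked at collider theta (neither it nor any descendant is in the conditioning set).
  P5: blocked at collider theta (neither it nor any descendant is in the conditioning set).
{eps} does not satisfy the backdoor criterion.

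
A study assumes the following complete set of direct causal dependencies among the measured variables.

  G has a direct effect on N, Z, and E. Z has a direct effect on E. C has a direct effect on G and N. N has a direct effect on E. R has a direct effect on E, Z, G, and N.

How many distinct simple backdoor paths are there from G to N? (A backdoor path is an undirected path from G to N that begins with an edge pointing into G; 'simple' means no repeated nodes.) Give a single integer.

4

A backdoor path from G to N is any simple undirected path whose first edge points into G (i.e. leaves G via a parent).
Parents of G: {C, R}.
Enumerating:
  P1: G <- C -> N
  P2: G <- R -> N
  P3: G <- R -> Z -> E <- N
  P4: G <- R -> E <- N
That exhausts the simple backdoor paths. Count: 4.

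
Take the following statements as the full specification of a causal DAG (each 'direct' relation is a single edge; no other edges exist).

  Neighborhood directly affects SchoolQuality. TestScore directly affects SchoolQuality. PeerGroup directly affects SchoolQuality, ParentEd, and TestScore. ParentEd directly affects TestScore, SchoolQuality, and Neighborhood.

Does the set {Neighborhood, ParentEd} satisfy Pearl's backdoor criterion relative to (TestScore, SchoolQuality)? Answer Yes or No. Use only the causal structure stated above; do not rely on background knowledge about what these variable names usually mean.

No

Backdoor paths from TestScore to SchoolQuality (paths whose first edge points into TestScore):
  P1: TestScore <- PeerGroup -> ParentEd -> Neighborhood -> SchoolQuality
  P2: TestScore <- PeerGroup -> ParentEd -> SchoolQuality
  P3: TestScore <- PeerGroup -> SchoolQuality
  P4: TestScore <- ParentEd <- PeerGroup -> SchoolQuality
  P5: TestScore <- ParentEd -> Neighborhood -> SchoolQuality
  P6: TestScore <- ParentEd -> SchoolQuality
Condition 1 (no descendant of TestScore in the set): holds — descendants of TestScore are {SchoolQuality}; none are in {Neighborhood, ParentEd}.
Condition 2 (every backdoor path blocked by {Neighborhood, ParentEd}):
  P1: blocked at chain node ParentEd ∈ conditioning set.
  P2: blocked at chain node ParentEd ∈ conditioning set.
  P3: open — no interior node is in the conditioning set.
  P4: blocked at chain node ParentEd ∈ conditioning set.
  P5: blocked at fork node ParentEd ∈ conditioning set.
  P6: blocked at fork node ParentEd ∈ conditioning set.
{Neighborhood, ParentEd} does not satisfy the backdoor criterion.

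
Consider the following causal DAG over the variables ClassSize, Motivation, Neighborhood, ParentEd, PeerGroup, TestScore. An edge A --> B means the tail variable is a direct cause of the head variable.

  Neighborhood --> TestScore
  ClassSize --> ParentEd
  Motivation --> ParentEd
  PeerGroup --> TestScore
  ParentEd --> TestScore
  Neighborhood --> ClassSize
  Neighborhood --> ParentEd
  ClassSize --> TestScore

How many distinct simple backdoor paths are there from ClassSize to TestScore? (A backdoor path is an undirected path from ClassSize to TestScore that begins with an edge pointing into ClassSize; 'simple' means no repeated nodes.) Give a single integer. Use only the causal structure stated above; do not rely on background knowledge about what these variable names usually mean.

A backdoor path from ClassSize to TestScore is any simple undirected path whose first edge points into ClassSize (i.e. leaves ClassSize via a parent).
Parents of ClassSize: {Neighborhood}.
Enumerating:
  P1: ClassSize <- Neighborhood -> ParentEd -> TestScore
  P2: ClassSize <- Neighborhood -> TestScore
That exhausts the simple backdoor paths. Count: 2.

2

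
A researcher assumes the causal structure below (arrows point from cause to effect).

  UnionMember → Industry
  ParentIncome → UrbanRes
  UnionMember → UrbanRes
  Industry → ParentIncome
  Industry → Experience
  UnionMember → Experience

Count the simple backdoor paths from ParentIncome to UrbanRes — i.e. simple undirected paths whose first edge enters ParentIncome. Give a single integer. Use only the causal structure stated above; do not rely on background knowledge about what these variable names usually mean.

2

A backdoor path from ParentIncome to UrbanRes is any simple undirected path whose first edge points into ParentIncome (i.e. leaves ParentIncome via a parent).
Parents of ParentIncome: {Industry}.
Enumerating:
  P1: ParentIncome <- Industry <- UnionMember -> UrbanRes
  P2: ParentIncome <- Industry -> Experience <- UnionMember -> UrbanRes
That exhausts the simple backdoor paths. Count: 2.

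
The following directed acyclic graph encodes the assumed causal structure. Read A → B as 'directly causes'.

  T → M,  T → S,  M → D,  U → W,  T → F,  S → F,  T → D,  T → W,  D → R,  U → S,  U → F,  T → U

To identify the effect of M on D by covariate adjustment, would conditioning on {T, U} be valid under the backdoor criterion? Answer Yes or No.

Backdoor paths from M to D (paths whose first edge points into M):
  P1: M <- T -> D
Condition 1 (no descendant of M in the set): holds — descendants of M are {D, R}; none are in {T, U}.
Condition 2 (every backdoor path blocked by {T, U}):
  P1: blocked at fork node T ∈ conditioning set.
{T, U} satisfies the backdoor criterion.

Yes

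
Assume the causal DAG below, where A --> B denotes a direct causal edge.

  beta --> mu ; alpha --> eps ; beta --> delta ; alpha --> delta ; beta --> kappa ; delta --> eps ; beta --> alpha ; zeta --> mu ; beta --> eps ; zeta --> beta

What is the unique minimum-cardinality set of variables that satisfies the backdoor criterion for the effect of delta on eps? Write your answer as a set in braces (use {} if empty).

Variables eligible for adjustment (non-descendants of delta, excluding delta and eps): {alpha, beta, kappa, mu, zeta}.
Backdoor paths from delta to eps:
  P1: delta <- beta -> alpha -> eps
  P2: delta <- beta -> eps
  P3: delta <- alpha <- beta -> eps
  P4: delta <- alpha -> eps
The empty set is not sufficient: P1 (delta <- beta -> alpha -> eps) has no collider blocking it and no conditioned non-collider, so it is open.
Try {alpha, beta}:
  P1: blocked at fork node beta ∈ conditioning set.
  P2: blocked at fork node beta ∈ conditioning set.
  P3: blocked at chain node alpha ∈ conditioning set.
  P4: blocked at fork node alpha ∈ conditioning set.
{alpha, beta} contains no descendant of delta and blocks every backdoor path.
Every element of {alpha, beta} is needed (dropping alpha leaves P4 open; dropping beta leaves P2 open), so no proper subset is valid.
Among all size-2 subsets of the eligible variables, only {alpha, beta} blocks every backdoor path, so it is the unique smallest valid adjustment set.

{alpha, beta}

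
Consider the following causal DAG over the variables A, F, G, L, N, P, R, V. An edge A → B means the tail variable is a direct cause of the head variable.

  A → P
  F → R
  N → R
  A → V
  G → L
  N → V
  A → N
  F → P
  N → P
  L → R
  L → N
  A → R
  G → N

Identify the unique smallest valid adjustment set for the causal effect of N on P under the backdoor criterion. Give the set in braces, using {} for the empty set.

{A}

Variables eligible for adjustment (non-descendants of N, excluding N and P): {A, F, G, L}.
Backdoor paths from N to P:
  P1: N <- G -> L -> R <- A -> P
  P2: N <- G -> L -> R <- F -> P
  P3: N <- L -> R <- A -> P
  P4: N <- L -> R <- F -> P
  P5: N <- A -> R <- F -> P
  P6: N <- A -> P
The empty set is not sufficient: P6 (N <- A -> P) has no collider blocking it and no conditioned non-collider, so it is open.
Try {A}:
  P1: blocked at collider R (neither it nor any descendant is in the conditioning set).
  P2: blocked at collider R (neither it nor any descendant is in the conditioning set).
  P3: blocked at collider R (neither it nor any descendant is in the conditioning set).
  P4: blocked at collider R (neither it nor any descendant is in the conditioning set).
  P5: blocked at fork node A ∈ conditioning set.
  P6: blocked at fork node A ∈ conditioning set.
{A} contains no descendant of N and blocks every backdoor path.
No other singleton works — e.g. {G} leaves P6 open — so {A} is the unique smallest valid adjustment set.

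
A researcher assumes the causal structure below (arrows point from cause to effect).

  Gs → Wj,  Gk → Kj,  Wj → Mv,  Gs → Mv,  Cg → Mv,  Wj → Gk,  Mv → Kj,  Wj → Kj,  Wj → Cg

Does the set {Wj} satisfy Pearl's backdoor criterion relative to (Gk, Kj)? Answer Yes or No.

Backdoor paths from Gk to Kj (paths whose first edge points into Gk):
  P1: Gk <- Wj <- Gs -> Mv -> Kj
  P2: Gk <- Wj -> Cg -> Mv -> Kj
  P3: Gk <- Wj -> Mv -> Kj
  P4: Gk <- Wj -> Kj
Condition 1 (no descendant of Gk in the set): holds — descendants of Gk are {Kj}; none are in {Wj}.
Condition 2 (every backdoor path blocked by {Wj}):
  P1: blocked at chain node Wj ∈ conditioning set.
  P2: blocked at fork node Wj ∈ conditioning set.
  P3: blocked at fork node Wj ∈ conditioning set.
  P4: blocked at fork node Wj ∈ conditioning set.
{Wj} satisfies the backdoor criterion.

Yes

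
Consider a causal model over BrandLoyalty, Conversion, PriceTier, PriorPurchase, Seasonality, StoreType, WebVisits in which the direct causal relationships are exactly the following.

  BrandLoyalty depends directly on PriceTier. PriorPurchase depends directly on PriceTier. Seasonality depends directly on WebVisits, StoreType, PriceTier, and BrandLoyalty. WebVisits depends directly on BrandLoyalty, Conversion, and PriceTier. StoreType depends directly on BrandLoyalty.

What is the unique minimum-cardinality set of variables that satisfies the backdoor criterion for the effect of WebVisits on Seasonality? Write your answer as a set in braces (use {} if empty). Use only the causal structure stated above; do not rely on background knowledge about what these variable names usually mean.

Variables eligible for adjustment (non-descendants of WebVisits, excluding WebVisits and Seasonality): {BrandLoyalty, Conversion, PriceTier, PriorPurchase, StoreType}.
Backdoor paths from WebVisits to Seasonality:
  P1: WebVisits <- PriceTier -> BrandLoyalty -> StoreType -> Seasonality
  P2: WebVisits <- PriceTier -> BrandLoyalty -> Seasonality
  P3: WebVisits <- PriceTier -> Seasonality
  P4: WebVisits <- BrandLoyalty <- PriceTier -> Seasonality
  P5: WebVisits <- BrandLoyalty -> StoreType -> Seasonality
  P6: WebVisits <- BrandLoyalty -> Seasonality
The empty set is not sufficient: P1 (WebVisits <- PriceTier -> BrandLoyalty -> StoreType -> Seasonality) has no collider blocking it and no conditioned non-collider, so it is open.
Try {BrandLoyalty, PriceTier}:
  P1: blocked at fork node PriceTier ∈ conditioning set.
  P2: blocked at fork node PriceTier ∈ conditioning set.
  P3: blocked at fork node PriceTier ∈ conditioning set.
  P4: blocked at chain node BrandLoyalty ∈ conditioning set.
  P5: blocked at fork node BrandLoyalty ∈ conditioning set.
  P6: blocked at fork node BrandLoyalty ∈ conditioning set.
{BrandLoyalty, PriceTier} contains no descendant of WebVisits and blocks every backdoor path.
Every element of {BrandLoyalty, PriceTier} is needed (dropping BrandLoyalty leaves P5 open; dropping PriceTier leaves P3 open), so no proper subset is valid.
Among all size-2 subsets of the eligible variables, only {BrandLoyalty, PriceTier} blocks every backdoor path, so it is the unique smallest valid adjustment set.

{BrandLoyalty, PriceTier}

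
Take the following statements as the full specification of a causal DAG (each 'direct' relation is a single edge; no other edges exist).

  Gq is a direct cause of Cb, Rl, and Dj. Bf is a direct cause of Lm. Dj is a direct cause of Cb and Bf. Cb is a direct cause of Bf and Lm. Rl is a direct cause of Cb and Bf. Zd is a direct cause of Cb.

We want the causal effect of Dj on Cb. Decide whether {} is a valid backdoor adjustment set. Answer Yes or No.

Backdoor paths from Dj to Cb (paths whose first edge points into Dj):
  P1: Dj <- Gq -> Rl -> Cb
  P2: Dj <- Gq -> Rl -> Bf <- Cb
  P3: Dj <- Gq -> Rl -> Bf -> Lm <- Cb
  P4: Dj <- Gq -> Cb
Condition 1 (no descendant of Dj in the set): holds — descendants of Dj are {Bf, Cb, Lm}; none are in {}.
Condition 2 (every backdoor path blocked by {}):
  P1: open — no interior node is in the conditioning set.
  P2: blocked at collider Bf (neither it nor any descendant is in the conditioning set).
  P3: blocked at collider Lm (neither it nor any descendant is in the conditioning set).
  P4: open — no interior node is in the conditioning set.
{} does not satisfy the backdoor criterion.

No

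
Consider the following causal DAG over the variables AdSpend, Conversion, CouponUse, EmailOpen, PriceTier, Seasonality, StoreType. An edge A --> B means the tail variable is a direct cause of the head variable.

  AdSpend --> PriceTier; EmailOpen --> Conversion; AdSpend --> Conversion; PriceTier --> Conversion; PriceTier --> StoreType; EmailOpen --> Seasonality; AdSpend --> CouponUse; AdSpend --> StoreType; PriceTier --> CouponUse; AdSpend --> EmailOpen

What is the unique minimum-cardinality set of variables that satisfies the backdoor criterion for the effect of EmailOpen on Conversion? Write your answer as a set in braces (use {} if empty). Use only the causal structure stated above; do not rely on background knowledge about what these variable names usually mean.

{AdSpend}

Variables eligible for adjustment (non-descendants of EmailOpen, excluding EmailOpen and Conversion): {AdSpend, CouponUse, PriceTier, StoreType}.
Backdoor paths from EmailOpen to Conversion:
  P1: EmailOpen <- AdSpend -> PriceTier -> Conversion
  P2: EmailOpen <- AdSpend -> CouponUse <- PriceTier -> Conversion
  P3: EmailOpen <- AdSpend -> StoreType <- PriceTier -> Conversion
  P4: EmailOpen <- AdSpend -> Conversion
The empty set is not sufficient: P1 (EmailOpen <- AdSpend -> PriceTier -> Conversion) has no collider blocking it and no conditioned non-collider, so it is open.
Try {AdSpend}:
  P1: blocked at fork node AdSpend ∈ conditioning set.
  P2: blocked at fork node AdSpend ∈ conditioning set.
  P3: blocked at fork node AdSpend ∈ conditioning set.
  P4: blocked at fork node AdSpend ∈ conditioning set.
{AdSpend} contains no descendant of EmailOpen and blocks every backdoor path.
No other singleton works — e.g. {PriceTier} leaves P4 open — so {AdSpend} is the unique smallest valid adjustment set.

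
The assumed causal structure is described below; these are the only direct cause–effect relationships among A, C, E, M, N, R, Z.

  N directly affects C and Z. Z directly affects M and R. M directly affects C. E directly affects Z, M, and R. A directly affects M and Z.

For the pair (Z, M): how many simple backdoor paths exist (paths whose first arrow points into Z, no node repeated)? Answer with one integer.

A backdoor path from Z to M is any simple undirected path whose first edge points into Z (i.e. leaves Z via a parent).
Parents of Z: {A, E, N}.
Enumerating:
  P1: Z <- A -> M
  P2: Z <- E -> M
  P3: Z <- N -> C <- M
That exhausts the simple backdoor paths. Count: 3.

3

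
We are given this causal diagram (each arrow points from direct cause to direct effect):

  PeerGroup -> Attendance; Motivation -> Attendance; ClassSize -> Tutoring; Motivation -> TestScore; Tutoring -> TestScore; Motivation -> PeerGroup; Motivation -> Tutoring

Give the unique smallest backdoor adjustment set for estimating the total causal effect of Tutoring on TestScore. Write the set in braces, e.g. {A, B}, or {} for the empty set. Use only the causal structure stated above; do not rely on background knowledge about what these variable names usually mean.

Variables eligible for adjustment (non-descendants of Tutoring, excluding Tutoring and TestScore): {Attendance, ClassSize, Motivation, PeerGroup}.
Backdoor paths from Tutoring to TestScore:
  P1: Tutoring <- Motivation -> TestScore
The empty set is not sufficient: P1 (Tutoring <- Motivation -> TestScore) has no collider blocking it and no conditioned non-collider, so it is open.
Try {Motivation}:
  P1: blocked at fork node Motivation ∈ conditioning set.
{Motivation} contains no descendant of Tutoring and blocks every backdoor path.
No other singleton works — e.g. {ClassSize} leaves P1 open — so {Motivation} is the unique smallest valid adjustment set.

{Motivation}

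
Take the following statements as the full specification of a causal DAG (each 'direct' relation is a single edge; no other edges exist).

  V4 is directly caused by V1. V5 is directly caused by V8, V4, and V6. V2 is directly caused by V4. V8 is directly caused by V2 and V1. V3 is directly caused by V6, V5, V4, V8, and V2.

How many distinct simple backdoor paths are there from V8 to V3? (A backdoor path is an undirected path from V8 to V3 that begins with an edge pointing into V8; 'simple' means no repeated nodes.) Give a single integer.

8

A backdoor path from V8 to V3 is any simple undirected path whose first edge points into V8 (i.e. leaves V8 via a parent).
Parents of V8: {V1, V2}.
Enumerating:
  P1: V8 <- V1 -> V4 -> V2 -> V3
  P2: V8 <- V1 -> V4 -> V5 <- V6 -> V3
  P3: V8 <- V1 -> V4 -> V5 -> V3
  P4: V8 <- V1 -> V4 -> V3
  P5: V8 <- V2 <- V4 -> V5 <- V6 -> V3
  P6: V8 <- V2 <- V4 -> V5 -> V3
  P7: V8 <- V2 <- V4 -> V3
  P8: V8 <- V2 -> V3
That exhausts the simple backdoor paths. Count: 8.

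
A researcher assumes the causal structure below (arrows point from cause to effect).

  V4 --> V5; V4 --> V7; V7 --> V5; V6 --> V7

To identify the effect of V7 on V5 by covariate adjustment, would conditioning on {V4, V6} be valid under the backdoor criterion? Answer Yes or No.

Yes

Backdoor paths from V7 to V5 (paths whose first edge points into V7):
  P1: V7 <- V4 -> V5
Condition 1 (no descendant of V7 in the set): holds — descendants of V7 are {V5}; none are in {V4, V6}.
Condition 2 (every backdoor path blocked by {V4, V6}):
  P1: blocked at fork node V4 ∈ conditioning set.
{V4, V6} satisfies the backdoor criterion.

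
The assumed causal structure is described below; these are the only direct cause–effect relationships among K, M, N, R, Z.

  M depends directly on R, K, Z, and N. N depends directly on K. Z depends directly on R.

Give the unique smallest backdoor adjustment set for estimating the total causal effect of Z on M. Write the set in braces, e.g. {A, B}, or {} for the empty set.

Variables eligible for adjustment (non-descendants of Z, excluding Z and M): {K, N, R}.
Backdoor paths from Z to M:
  P1: Z <- R -> M
The empty set is not sufficient: P1 (Z <- R -> M) has no collider blocking it and no conditioned non-collider, so it is open.
Try {R}:
  P1: blocked at fork node R ∈ conditioning set.
{R} contains no descendant of Z and blocks every backdoor path.
No other singleton works — e.g. {K} leaves P1 open — so {R} is the unique smallest valid adjustment set.

{R}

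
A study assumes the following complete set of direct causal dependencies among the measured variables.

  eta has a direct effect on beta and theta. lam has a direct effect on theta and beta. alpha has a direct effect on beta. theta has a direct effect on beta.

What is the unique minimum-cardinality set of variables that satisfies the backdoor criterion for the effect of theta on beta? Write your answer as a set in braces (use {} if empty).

Variables eligible for adjustment (non-descendants of theta, excluding theta and beta): {alpha, eta, lam}.
Backdoor paths from theta to beta:
  P1: theta <- lam -> beta
  P2: theta <- eta -> beta
The empty set is not sufficient: P1 (theta <- lam -> beta) has no collider blocking it and no conditioned non-collider, so it is open.
Try {eta, lam}:
  P1: blocked at fork node lam ∈ conditioning set.
  P2: blocked at fork node eta ∈ conditioning set.
{eta, lam} contains no descendant of theta and blocks every backdoor path.
Every element of {eta, lam} is needed (dropping eta leaves P2 open; dropping lam leaves P1 open), so no proper subset is valid.
Among all size-2 subsets of the eligible variables, only {eta, lam} blocks every backdoor path, so it is the unique smallest valid adjustment set.

{eta, lam}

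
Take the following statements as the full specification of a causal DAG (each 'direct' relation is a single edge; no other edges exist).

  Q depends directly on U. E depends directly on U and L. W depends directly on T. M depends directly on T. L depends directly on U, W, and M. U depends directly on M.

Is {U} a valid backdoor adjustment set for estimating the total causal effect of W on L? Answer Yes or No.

Backdoor paths from W to L (paths whose first edge points into W):
  P1: W <- T -> M -> U -> L
  P2: W <- T -> M -> U -> E <- L
  P3: W <- T -> M -> L
Condition 1 (no descendant of W in the set): holds — descendants of W are {E, L}; none are in {U}.
Condition 2 (every backdoor path blocked by {U}):
  P1: blocked at chain node U ∈ conditioning set.
  P2: blocked at chain node U ∈ conditioning set.
  P3: open — no interior node is in the conditioning set.
{U} does not satisfy the backdoor criterion.

No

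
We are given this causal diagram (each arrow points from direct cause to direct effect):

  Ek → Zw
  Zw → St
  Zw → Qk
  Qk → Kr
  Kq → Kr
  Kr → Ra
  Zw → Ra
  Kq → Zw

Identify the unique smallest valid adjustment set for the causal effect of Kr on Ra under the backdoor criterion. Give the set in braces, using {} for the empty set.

{Zw}

Variables eligible for adjustment (non-descendants of Kr, excluding Kr and Ra): {Ek, Kq, Qk, St, Zw}.
Backdoor paths from Kr to Ra:
  P1: Kr <- Kq -> Zw -> Ra
  P2: Kr <- Qk <- Zw -> Ra
The empty set is not sufficient: P1 (Kr <- Kq -> Zw -> Ra) has no collider blocking it and no conditioned non-collider, so it is open.
Try {Zw}:
  P1: blocked at chain node Zw ∈ conditioning set.
  P2: blocked at fork node Zw ∈ conditioning set.
{Zw} contains no descendant of Kr and blocks every backdoor path.
No other singleton works — e.g. {Kq} leaves P2 open — so {Zw} is the unique smallest valid adjustment set.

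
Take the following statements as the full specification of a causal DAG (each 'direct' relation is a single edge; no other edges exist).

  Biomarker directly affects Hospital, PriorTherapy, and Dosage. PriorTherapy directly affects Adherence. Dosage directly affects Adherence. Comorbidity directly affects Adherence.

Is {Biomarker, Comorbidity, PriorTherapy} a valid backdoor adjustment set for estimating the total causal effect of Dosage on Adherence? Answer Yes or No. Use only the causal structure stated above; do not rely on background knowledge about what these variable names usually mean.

Yes

Backdoor paths from Dosage to Adherence (paths whose first edge points into Dosage):
  P1: Dosage <- Biomarker -> PriorTherapy -> Adherence
Condition 1 (no descendant of Dosage in the set): holds — descendants of Dosage are {Adherence}; none are in {Biomarker, Comorbidity, PriorTherapy}.
Condition 2 (every backdoor path blocked by {Biomarker, Comorbidity, PriorTherapy}):
  P1: blocked at fork node Biomarker ∈ conditioning set.
{Biomarker, Comorbidity, PriorTherapy} satisfies the backdoor criterion.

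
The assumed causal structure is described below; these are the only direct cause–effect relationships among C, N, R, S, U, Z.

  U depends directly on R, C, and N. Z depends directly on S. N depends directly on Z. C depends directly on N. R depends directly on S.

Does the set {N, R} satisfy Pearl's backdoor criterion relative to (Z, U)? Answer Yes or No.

No

Backdoor paths from Z to U (paths whose first edge points into Z):
  P1: Z <- S -> R -> U
Condition 1 (no descendant of Z in the set): FAILS — N is a descendant of Z.
Condition 2 (every backdoor path blocked by {N, R}):
  P1: blocked at chain node R ∈ conditioning set.
{N, R} does not satisfy the backdoor criterion.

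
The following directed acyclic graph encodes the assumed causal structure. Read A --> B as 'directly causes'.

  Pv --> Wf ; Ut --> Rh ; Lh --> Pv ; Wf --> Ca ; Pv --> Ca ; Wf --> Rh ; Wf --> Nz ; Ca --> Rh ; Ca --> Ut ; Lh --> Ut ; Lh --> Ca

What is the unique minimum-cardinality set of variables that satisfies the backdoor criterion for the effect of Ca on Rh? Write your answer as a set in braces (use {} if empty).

{Lh, Wf}

Variables eligible for adjustment (non-descendants of Ca, excluding Ca and Rh): {Lh, Nz, Pv, Wf}.
Backdoor paths from Ca to Rh:
  P1: Ca <- Lh -> Pv -> Wf -> Rh
  P2: Ca <- Lh -> Ut -> Rh
  P3: Ca <- Pv <- Lh -> Ut -> Rh
  P4: Ca <- Pv -> Wf -> Rh
  P5: Ca <- Wf <- Pv <- Lh -> Ut -> Rh
  P6: Ca <- Wf -> Rh
The empty set is not sufficient: P1 (Ca <- Lh -> Pv -> Wf -> Rh) has no collider blocking it and no conditioned non-collider, so it is open.
Try {Lh, Wf}:
  P1: blocked at fork node Lh ∈ conditioning set.
  P2: blocked at fork node Lh ∈ conditioning set.
  P3: blocked at fork node Lh ∈ conditioning set.
  P4: blocked at chain node Wf ∈ conditioning set.
  P5: blocked at chain node Wf ∈ conditioning set.
  P6: blocked at fork node Wf ∈ conditioning set.
{Lh, Wf} contains no descendant of Ca and blocks every backdoor path.
Every element of {Lh, Wf} is needed (dropping Lh leaves P2 open; dropping Wf leaves P4 open), so no proper subset is valid.
Among all size-2 subsets of the eligible variables, only {Lh, Wf} blocks every backdoor path, so it is the unique smallest valid adjustment set.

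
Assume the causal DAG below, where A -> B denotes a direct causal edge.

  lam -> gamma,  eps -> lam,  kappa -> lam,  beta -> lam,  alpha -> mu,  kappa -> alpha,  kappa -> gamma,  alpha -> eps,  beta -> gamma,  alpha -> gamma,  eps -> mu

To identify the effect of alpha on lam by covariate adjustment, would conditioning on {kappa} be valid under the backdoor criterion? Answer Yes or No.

Backdoor paths from alpha to lam (paths whose first edge points into alpha):
  P1: alpha <- kappa -> lam
  P2: alpha <- kappa -> gamma <- beta -> lam
  P3: alpha <- kappa -> gamma <- lam
Condition 1 (no descendant of alpha in the set): holds — descendants of alpha are {eps, gamma, lam, mu}; none are in {kappa}.
Condition 2 (every backdoor path blocked by {kappa}):
  P1: blocked at fork node kappa ∈ conditioning set.
  P2: blocked at fork node kappa ∈ conditioning set.
  P3: blocked at fork node kappa ∈ conditioning set.
{kappa} satisfies the backdoor criterion.

Yes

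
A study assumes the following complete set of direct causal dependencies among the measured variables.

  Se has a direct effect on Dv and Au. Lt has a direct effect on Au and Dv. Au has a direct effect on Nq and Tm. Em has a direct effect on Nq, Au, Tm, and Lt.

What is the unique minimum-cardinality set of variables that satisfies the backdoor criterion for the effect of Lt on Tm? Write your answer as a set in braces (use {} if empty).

{Em}

Variables eligible for adjustment (non-descendants of Lt, excluding Lt and Tm): {Em, Se}.
Backdoor paths from Lt to Tm:
  P1: Lt <- Em -> Au -> Tm
  P2: Lt <- Em -> Nq <- Au -> Tm
  P3: Lt <- Em -> Tm
The empty set is not sufficient: P1 (Lt <- Em -> Au -> Tm) has no collider blocking it and no conditioned non-collider, so it is open.
Try {Em}:
  P1: blocked at fork node Em ∈ conditioning set.
  P2: blocked at fork node Em ∈ conditioning set.
  P3: blocked at fork node Em ∈ conditioning set.
{Em} contains no descendant of Lt and blocks every backdoor path.
No other singleton works — e.g. {Se} leaves P1 open — so {Em} is the unique smallest valid adjustment set.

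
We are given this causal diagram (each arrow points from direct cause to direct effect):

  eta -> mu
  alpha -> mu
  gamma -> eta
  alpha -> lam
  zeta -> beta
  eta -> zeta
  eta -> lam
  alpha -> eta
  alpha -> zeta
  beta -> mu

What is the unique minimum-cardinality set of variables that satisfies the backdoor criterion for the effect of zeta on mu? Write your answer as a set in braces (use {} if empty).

{alpha, eta}

Variables eligible for adjustment (non-descendants of zeta, excluding zeta and mu): {alpha, eta, gamma, lam}.
Backdoor paths from zeta to mu:
  P1: zeta <- alpha -> eta -> mu
  P2: zeta <- alpha -> mu
  P3: zeta <- alpha -> lam <- eta -> mu
  P4: zeta <- eta <- alpha -> mu
  P5: zeta <- eta -> mu
  P6: zeta <- eta -> lam <- alpha -> mu
The empty set is not sufficient: P1 (zeta <- alpha -> eta -> mu) has no collider blocking it and no conditioned non-collider, so it is open.
Try {alpha, eta}:
  P1: blocked at fork node alpha ∈ conditioning set.
  P2: blocked at fork node alpha ∈ conditioning set.
  P3: blocked at fork node alpha ∈ conditioning set.
  P4: blocked at chain node eta ∈ conditioning set.
  P5: blocked at fork node eta ∈ conditioning set.
  P6: blocked at fork node eta ∈ conditioning set.
{alpha, eta} contains no descendant of zeta and blocks every backdoor path.
Every element of {alpha, eta} is needed (dropping alpha leaves P2 open; dropping eta leaves P5 open), so no proper subset is valid.
Among all size-2 subsets of the eligible variables, only {alpha, eta} blocks every backdoor path, so it is the unique smallest valid adjustment set.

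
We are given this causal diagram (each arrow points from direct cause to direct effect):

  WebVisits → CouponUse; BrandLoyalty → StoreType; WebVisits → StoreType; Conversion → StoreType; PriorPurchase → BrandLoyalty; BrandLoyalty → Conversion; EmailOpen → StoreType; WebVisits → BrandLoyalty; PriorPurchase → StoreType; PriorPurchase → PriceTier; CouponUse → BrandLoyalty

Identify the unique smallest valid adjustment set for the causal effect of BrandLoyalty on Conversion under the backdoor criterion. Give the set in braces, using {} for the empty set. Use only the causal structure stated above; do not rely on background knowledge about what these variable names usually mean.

{}

Variables eligible for adjustment (non-descendants of BrandLoyalty, excluding BrandLoyalty and Conversion): {CouponUse, EmailOpen, PriceTier, PriorPurchase, WebVisits}.
Backdoor paths from BrandLoyalty to Conversion:
  P1: BrandLoyalty <- PriorPurchase -> StoreType <- Conversion
  P2: BrandLoyalty <- WebVisits -> StoreType <- Conversion
  P3: BrandLoyalty <- CouponUse <- WebVisits -> StoreType <- Conversion
Each backdoor path contains an unconditioned collider, so every path is already blocked with the empty conditioning set:
  P1: blocked at collider StoreType (neither it nor any descendant is in the conditioning set).
  P2: blocked at collider StoreType (neither it nor any descendant is in the conditioning set).
  P3: blocked at collider StoreType (neither it nor any descendant is in the conditioning set).
The empty set is therefore the unique smallest valid set.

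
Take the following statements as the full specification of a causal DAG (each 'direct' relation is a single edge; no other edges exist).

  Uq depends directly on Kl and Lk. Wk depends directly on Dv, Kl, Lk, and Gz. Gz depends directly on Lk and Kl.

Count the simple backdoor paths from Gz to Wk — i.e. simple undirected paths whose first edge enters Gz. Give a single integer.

4

A backdoor path from Gz to Wk is any simple undirected path whose first edge points into Gz (i.e. leaves Gz via a parent).
Parents of Gz: {Kl, Lk}.
Enumerating:
  P1: Gz <- Kl -> Uq <- Lk -> Wk
  P2: Gz <- Kl -> Wk
  P3: Gz <- Lk -> Uq <- Kl -> Wk
  P4: Gz <- Lk -> Wk
That exhausts the simple backdoor paths. Count: 4.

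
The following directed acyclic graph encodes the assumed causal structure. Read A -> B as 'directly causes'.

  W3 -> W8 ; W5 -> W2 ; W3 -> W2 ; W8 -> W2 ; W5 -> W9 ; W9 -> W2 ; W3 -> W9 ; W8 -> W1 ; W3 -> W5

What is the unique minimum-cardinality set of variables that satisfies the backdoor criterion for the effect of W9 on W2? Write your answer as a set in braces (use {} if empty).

{W3, W5}

Variables eligible for adjustment (non-descendants of W9, excluding W9 and W2): {W1, W3, W5, W8}.
Backdoor paths from W9 to W2:
  P1: W9 <- W3 -> W5 -> W2
  P2: W9 <- W3 -> W8 -> W2
  P3: W9 <- W3 -> W2
  P4: W9 <- W5 <- W3 -> W8 -> W2
  P5: W9 <- W5 <- W3 -> W2
  P6: W9 <- W5 -> W2
The empty set is not sufficient: P1 (W9 <- W3 -> W5 -> W2) has no collider blocking it and no conditioned non-collider, so it is open.
Try {W3, W5}:
  P1: blocked at fork node W3 ∈ conditioning set.
  P2: blocked at fork node W3 ∈ conditioning set.
  P3: blocked at fork node W3 ∈ conditioning set.
  P4: blocked at chain node W5 ∈ conditioning set.
  P5: blocked at chain node W5 ∈ conditioning set.
  P6: blocked at fork node W5 ∈ conditioning set.
{W3, W5} contains no descendant of W9 and blocks every backdoor path.
Every element of {W3, W5} is needed (dropping W3 leaves P2 open; dropping W5 leaves P6 open), so no proper subset is valid.
Among all size-2 subsets of the eligible variables, only {W3, W5} blocks every backdoor path, so it is the unique smallest valid adjustment set.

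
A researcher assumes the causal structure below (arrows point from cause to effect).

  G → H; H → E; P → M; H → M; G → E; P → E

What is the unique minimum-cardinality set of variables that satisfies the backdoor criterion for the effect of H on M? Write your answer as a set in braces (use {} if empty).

Variables eligible for adjustment (non-descendants of H, excluding H and M): {G, P}.
Backdoor paths from H to M:
  P1: H <- G -> E <- P -> M
Each backdoor path contains an unconditioned collider, so every path is already blocked with the empty conditioning set:
  P1: blocked at collider E (neither it nor any descendant is in the conditioning set).
The empty set is therefore the unique smallest valid set.

{}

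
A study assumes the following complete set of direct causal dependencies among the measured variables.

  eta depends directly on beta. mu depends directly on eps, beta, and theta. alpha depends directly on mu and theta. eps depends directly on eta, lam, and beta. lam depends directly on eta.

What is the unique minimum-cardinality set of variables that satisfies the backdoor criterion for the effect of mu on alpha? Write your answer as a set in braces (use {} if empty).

Variables eligible for adjustment (non-descendants of mu, excluding mu and alpha): {beta, eps, eta, lam, theta}.
Backdoor paths from mu to alpha:
  P1: mu <- theta -> alpha
The empty set is not sufficient: P1 (mu <- theta -> alpha) has no collider blocking it and no conditioned non-collider, so it is open.
Try {theta}:
  P1: blocked at fork node theta ∈ conditioning set.
{theta} contains no descendant of mu and blocks every backdoor path.
No other singleton works — e.g. {beta} leaves P1 open — so {theta} is the unique smallest valid adjustment set.

{theta}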